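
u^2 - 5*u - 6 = (u - 6)*(u + 1)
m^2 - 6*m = m*(m - 6)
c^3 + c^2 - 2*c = c*(c - 1)*(c + 2)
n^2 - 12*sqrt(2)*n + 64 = (n - 8*sqrt(2))*(n - 4*sqrt(2))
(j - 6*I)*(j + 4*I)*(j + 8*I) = j^3 + 6*I*j^2 + 40*j + 192*I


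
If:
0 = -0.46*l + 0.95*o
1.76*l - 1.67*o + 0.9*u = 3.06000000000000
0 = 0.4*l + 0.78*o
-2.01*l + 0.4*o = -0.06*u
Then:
No Solution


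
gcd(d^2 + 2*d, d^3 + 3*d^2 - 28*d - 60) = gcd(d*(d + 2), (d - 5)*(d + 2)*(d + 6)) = d + 2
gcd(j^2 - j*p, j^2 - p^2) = -j + p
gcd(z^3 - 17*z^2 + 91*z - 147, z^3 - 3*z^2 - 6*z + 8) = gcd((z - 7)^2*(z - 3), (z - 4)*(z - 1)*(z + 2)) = 1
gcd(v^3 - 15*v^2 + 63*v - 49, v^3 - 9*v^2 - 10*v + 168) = v - 7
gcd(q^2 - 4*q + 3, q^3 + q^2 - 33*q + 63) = q - 3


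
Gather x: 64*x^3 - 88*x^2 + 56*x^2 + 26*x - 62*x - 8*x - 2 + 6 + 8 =64*x^3 - 32*x^2 - 44*x + 12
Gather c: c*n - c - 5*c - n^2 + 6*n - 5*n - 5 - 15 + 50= c*(n - 6) - n^2 + n + 30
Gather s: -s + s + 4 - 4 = 0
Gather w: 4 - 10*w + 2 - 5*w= 6 - 15*w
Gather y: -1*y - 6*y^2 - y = -6*y^2 - 2*y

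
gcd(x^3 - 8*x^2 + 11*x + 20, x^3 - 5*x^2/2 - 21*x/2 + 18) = x - 4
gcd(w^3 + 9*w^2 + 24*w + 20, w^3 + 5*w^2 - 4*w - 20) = w^2 + 7*w + 10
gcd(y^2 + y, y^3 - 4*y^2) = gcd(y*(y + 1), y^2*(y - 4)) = y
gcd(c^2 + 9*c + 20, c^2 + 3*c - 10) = c + 5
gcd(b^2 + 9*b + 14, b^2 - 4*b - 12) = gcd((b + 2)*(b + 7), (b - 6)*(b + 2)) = b + 2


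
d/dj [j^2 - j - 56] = 2*j - 1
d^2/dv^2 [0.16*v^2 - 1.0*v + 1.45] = 0.320000000000000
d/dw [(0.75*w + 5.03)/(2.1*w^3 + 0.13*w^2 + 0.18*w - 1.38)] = (1.575*w^3 + 0.0975*w^2 + 0.135*w - (0.75*w + 5.03)*(6.3*w^2 + 0.26*w + 0.18) - 1.035)/(2.1*w^3 + 0.13*w^2 + 0.18*w - 1.38)^2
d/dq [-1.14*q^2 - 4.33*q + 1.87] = -2.28*q - 4.33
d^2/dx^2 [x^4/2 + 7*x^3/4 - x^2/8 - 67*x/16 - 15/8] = 6*x^2 + 21*x/2 - 1/4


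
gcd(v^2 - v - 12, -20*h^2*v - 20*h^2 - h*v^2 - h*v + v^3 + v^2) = 1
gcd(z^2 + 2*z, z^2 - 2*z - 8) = z + 2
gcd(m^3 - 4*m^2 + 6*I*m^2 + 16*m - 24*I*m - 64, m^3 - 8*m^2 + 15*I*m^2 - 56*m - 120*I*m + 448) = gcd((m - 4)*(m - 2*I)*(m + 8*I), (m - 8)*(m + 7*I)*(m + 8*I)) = m + 8*I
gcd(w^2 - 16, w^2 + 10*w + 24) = w + 4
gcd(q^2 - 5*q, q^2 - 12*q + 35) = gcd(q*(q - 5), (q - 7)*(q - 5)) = q - 5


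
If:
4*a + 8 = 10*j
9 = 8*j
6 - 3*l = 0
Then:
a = 13/16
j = 9/8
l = 2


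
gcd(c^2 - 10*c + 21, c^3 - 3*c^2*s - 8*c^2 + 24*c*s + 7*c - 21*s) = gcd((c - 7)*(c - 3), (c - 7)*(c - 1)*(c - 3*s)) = c - 7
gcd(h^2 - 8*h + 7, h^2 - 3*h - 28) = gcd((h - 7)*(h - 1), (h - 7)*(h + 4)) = h - 7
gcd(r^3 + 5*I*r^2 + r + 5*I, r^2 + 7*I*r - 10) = r + 5*I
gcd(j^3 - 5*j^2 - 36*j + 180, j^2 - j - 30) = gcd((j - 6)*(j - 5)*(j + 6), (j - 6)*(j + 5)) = j - 6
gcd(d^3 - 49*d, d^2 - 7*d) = d^2 - 7*d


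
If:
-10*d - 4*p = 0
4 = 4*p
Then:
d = -2/5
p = 1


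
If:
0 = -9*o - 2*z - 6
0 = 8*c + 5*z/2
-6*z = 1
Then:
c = 5/96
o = -17/27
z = -1/6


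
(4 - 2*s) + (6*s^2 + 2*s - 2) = 6*s^2 + 2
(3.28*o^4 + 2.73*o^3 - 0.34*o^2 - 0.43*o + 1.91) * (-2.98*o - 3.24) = -9.7744*o^5 - 18.7626*o^4 - 7.832*o^3 + 2.383*o^2 - 4.2986*o - 6.1884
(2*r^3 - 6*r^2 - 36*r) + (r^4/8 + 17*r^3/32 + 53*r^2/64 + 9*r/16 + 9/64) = r^4/8 + 81*r^3/32 - 331*r^2/64 - 567*r/16 + 9/64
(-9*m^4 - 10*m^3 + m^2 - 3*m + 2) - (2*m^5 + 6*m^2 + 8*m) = -2*m^5 - 9*m^4 - 10*m^3 - 5*m^2 - 11*m + 2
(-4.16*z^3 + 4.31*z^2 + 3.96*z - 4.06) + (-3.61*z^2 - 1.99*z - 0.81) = -4.16*z^3 + 0.7*z^2 + 1.97*z - 4.87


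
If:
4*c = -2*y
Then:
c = -y/2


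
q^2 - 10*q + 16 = (q - 8)*(q - 2)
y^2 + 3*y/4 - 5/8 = (y - 1/2)*(y + 5/4)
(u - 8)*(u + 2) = u^2 - 6*u - 16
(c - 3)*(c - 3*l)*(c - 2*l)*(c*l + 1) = c^4*l - 5*c^3*l^2 - 3*c^3*l + c^3 + 6*c^2*l^3 + 15*c^2*l^2 - 5*c^2*l - 3*c^2 - 18*c*l^3 + 6*c*l^2 + 15*c*l - 18*l^2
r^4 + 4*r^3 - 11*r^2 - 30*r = r*(r - 3)*(r + 2)*(r + 5)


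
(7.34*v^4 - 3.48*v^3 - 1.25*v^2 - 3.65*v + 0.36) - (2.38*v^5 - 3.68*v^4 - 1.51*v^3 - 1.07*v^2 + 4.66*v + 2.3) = -2.38*v^5 + 11.02*v^4 - 1.97*v^3 - 0.18*v^2 - 8.31*v - 1.94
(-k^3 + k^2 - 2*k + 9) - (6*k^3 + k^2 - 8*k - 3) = -7*k^3 + 6*k + 12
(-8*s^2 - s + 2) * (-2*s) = 16*s^3 + 2*s^2 - 4*s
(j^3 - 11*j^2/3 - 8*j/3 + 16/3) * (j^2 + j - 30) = j^5 - 8*j^4/3 - 109*j^3/3 + 338*j^2/3 + 256*j/3 - 160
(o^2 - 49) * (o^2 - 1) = o^4 - 50*o^2 + 49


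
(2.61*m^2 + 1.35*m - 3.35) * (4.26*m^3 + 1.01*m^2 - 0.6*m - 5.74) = 11.1186*m^5 + 8.3871*m^4 - 14.4735*m^3 - 19.1749*m^2 - 5.739*m + 19.229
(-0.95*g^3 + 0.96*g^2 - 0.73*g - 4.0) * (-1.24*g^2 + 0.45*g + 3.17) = 1.178*g^5 - 1.6179*g^4 - 1.6743*g^3 + 7.6747*g^2 - 4.1141*g - 12.68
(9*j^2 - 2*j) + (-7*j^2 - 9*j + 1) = 2*j^2 - 11*j + 1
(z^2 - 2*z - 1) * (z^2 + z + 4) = z^4 - z^3 + z^2 - 9*z - 4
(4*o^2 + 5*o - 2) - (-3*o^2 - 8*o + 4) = 7*o^2 + 13*o - 6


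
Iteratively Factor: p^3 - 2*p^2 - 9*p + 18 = (p - 3)*(p^2 + p - 6) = (p - 3)*(p - 2)*(p + 3)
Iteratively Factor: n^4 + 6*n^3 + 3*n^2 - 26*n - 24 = (n + 1)*(n^3 + 5*n^2 - 2*n - 24) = (n + 1)*(n + 3)*(n^2 + 2*n - 8) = (n - 2)*(n + 1)*(n + 3)*(n + 4)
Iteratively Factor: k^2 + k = (k + 1)*(k)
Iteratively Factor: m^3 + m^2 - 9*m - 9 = (m + 3)*(m^2 - 2*m - 3) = (m - 3)*(m + 3)*(m + 1)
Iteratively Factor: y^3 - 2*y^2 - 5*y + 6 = (y + 2)*(y^2 - 4*y + 3) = (y - 1)*(y + 2)*(y - 3)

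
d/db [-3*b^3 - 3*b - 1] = -9*b^2 - 3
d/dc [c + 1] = 1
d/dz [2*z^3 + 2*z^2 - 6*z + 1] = 6*z^2 + 4*z - 6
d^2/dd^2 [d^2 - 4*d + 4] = 2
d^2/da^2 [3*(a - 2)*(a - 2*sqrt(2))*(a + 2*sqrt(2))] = 18*a - 12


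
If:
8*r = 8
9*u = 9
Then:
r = 1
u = 1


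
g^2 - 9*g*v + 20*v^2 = (g - 5*v)*(g - 4*v)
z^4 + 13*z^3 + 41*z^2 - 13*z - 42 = (z - 1)*(z + 1)*(z + 6)*(z + 7)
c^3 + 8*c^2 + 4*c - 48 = (c - 2)*(c + 4)*(c + 6)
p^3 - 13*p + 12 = (p - 3)*(p - 1)*(p + 4)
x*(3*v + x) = 3*v*x + x^2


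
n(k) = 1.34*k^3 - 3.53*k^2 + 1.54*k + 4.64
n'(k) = 4.02*k^2 - 7.06*k + 1.54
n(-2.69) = -51.13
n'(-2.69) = 49.62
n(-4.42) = -186.84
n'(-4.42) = 111.28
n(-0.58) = 2.30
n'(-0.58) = 6.99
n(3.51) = 24.50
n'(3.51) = 26.29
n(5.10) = 98.43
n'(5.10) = 70.09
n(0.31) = 4.82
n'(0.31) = -0.26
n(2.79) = 10.56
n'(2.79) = 13.13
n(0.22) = 4.82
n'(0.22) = 0.18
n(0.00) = 4.64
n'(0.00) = 1.54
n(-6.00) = -421.12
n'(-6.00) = 188.62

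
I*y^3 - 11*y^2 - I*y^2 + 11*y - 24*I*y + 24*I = (y + 3*I)*(y + 8*I)*(I*y - I)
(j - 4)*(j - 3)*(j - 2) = j^3 - 9*j^2 + 26*j - 24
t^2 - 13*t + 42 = (t - 7)*(t - 6)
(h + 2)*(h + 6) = h^2 + 8*h + 12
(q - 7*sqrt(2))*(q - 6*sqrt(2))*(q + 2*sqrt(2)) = q^3 - 11*sqrt(2)*q^2 + 32*q + 168*sqrt(2)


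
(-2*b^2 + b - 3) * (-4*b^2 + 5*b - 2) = 8*b^4 - 14*b^3 + 21*b^2 - 17*b + 6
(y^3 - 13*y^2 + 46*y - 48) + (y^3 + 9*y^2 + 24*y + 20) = 2*y^3 - 4*y^2 + 70*y - 28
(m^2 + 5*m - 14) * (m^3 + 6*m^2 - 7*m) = m^5 + 11*m^4 + 9*m^3 - 119*m^2 + 98*m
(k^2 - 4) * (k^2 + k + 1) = k^4 + k^3 - 3*k^2 - 4*k - 4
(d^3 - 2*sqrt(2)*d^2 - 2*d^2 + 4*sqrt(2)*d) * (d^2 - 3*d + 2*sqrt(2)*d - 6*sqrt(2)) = d^5 - 5*d^4 - 2*d^3 + 40*d^2 - 48*d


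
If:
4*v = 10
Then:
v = 5/2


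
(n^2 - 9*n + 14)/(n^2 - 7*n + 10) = (n - 7)/(n - 5)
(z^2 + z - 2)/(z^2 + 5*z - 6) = (z + 2)/(z + 6)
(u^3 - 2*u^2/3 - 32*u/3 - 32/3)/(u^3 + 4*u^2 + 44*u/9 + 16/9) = 3*(u - 4)/(3*u + 2)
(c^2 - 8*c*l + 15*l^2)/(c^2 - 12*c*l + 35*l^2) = (c - 3*l)/(c - 7*l)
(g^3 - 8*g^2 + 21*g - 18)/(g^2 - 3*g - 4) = (-g^3 + 8*g^2 - 21*g + 18)/(-g^2 + 3*g + 4)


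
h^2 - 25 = (h - 5)*(h + 5)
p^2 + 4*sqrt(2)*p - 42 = (p - 3*sqrt(2))*(p + 7*sqrt(2))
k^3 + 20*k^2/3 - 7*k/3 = k*(k - 1/3)*(k + 7)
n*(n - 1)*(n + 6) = n^3 + 5*n^2 - 6*n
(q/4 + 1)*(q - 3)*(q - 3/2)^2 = q^4/4 - q^3/2 - 51*q^2/16 + 153*q/16 - 27/4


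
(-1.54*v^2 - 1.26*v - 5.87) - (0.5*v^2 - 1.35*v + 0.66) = -2.04*v^2 + 0.0900000000000001*v - 6.53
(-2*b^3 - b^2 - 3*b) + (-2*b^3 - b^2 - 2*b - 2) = -4*b^3 - 2*b^2 - 5*b - 2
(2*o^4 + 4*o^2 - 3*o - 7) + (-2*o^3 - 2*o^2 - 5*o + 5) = 2*o^4 - 2*o^3 + 2*o^2 - 8*o - 2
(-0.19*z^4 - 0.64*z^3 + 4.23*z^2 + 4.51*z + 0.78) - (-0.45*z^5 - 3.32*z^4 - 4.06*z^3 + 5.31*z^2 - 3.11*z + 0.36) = 0.45*z^5 + 3.13*z^4 + 3.42*z^3 - 1.08*z^2 + 7.62*z + 0.42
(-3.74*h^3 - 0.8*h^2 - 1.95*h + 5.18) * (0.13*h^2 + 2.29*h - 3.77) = -0.4862*h^5 - 8.6686*h^4 + 12.0143*h^3 - 0.7761*h^2 + 19.2137*h - 19.5286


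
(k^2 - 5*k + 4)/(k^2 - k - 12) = (k - 1)/(k + 3)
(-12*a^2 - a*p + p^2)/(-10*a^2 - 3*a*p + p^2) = (12*a^2 + a*p - p^2)/(10*a^2 + 3*a*p - p^2)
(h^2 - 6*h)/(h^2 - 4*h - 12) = h/(h + 2)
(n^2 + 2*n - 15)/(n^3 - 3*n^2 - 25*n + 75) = 1/(n - 5)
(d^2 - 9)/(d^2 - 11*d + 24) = (d + 3)/(d - 8)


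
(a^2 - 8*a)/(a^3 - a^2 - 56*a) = 1/(a + 7)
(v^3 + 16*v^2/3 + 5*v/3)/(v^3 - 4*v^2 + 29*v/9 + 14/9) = 3*v*(v + 5)/(3*v^2 - 13*v + 14)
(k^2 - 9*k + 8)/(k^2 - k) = (k - 8)/k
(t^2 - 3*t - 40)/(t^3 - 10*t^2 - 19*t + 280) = 1/(t - 7)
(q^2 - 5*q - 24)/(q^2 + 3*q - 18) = (q^2 - 5*q - 24)/(q^2 + 3*q - 18)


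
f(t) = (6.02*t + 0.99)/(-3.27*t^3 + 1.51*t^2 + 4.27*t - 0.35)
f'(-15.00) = -0.00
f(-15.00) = -0.01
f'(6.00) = 0.02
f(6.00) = -0.06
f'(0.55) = -0.34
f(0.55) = 2.25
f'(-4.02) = -0.05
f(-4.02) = -0.11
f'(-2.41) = -0.28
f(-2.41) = -0.31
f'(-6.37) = -0.01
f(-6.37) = -0.04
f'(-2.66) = -0.20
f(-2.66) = -0.25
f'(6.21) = 0.02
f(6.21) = -0.05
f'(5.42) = 0.03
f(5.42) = -0.07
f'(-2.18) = -0.41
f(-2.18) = -0.39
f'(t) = (6.02*t + 0.99)*(9.81*t^2 - 3.02*t - 4.27)/(-3.27*t^3 + 1.51*t^2 + 4.27*t - 0.35)^2 + 6.02/(-3.27*t^3 + 1.51*t^2 + 4.27*t - 0.35) = (39.3708*t^3 + 0.621700000000001*t^2 - 2.9898*t - 6.3343)/(10.6929*t^6 - 9.8754*t^5 - 25.6457*t^4 + 15.1844*t^3 + 17.1759*t^2 - 2.989*t + 0.1225)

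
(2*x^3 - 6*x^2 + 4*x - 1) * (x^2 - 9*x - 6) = 2*x^5 - 24*x^4 + 46*x^3 - x^2 - 15*x + 6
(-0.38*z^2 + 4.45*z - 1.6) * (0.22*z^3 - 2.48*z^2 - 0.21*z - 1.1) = -0.0836*z^5 + 1.9214*z^4 - 11.3082*z^3 + 3.4515*z^2 - 4.559*z + 1.76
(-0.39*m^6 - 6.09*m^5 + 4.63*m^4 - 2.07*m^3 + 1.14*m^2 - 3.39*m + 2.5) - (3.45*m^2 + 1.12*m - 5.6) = -0.39*m^6 - 6.09*m^5 + 4.63*m^4 - 2.07*m^3 - 2.31*m^2 - 4.51*m + 8.1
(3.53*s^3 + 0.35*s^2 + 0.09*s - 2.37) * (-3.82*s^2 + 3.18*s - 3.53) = -13.4846*s^5 + 9.8884*s^4 - 11.6917*s^3 + 8.1041*s^2 - 7.8543*s + 8.3661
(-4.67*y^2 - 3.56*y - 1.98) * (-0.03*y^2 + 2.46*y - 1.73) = 0.1401*y^4 - 11.3814*y^3 - 0.6191*y^2 + 1.288*y + 3.4254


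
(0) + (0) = 0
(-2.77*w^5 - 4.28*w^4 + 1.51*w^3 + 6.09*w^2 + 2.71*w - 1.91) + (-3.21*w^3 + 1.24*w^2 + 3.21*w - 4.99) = -2.77*w^5 - 4.28*w^4 - 1.7*w^3 + 7.33*w^2 + 5.92*w - 6.9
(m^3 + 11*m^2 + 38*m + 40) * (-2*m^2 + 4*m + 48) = -2*m^5 - 18*m^4 + 16*m^3 + 600*m^2 + 1984*m + 1920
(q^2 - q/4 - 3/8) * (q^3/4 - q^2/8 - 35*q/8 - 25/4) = q^5/4 - 3*q^4/16 - 71*q^3/16 - 327*q^2/64 + 205*q/64 + 75/32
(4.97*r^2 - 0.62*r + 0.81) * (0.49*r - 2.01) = 2.4353*r^3 - 10.2935*r^2 + 1.6431*r - 1.6281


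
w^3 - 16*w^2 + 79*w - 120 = (w - 8)*(w - 5)*(w - 3)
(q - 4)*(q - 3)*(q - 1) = q^3 - 8*q^2 + 19*q - 12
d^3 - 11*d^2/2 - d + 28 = (d - 4)*(d - 7/2)*(d + 2)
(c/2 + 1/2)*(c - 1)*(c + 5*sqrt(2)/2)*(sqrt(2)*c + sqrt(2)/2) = sqrt(2)*c^4/2 + sqrt(2)*c^3/4 + 5*c^3/2 - sqrt(2)*c^2/2 + 5*c^2/4 - 5*c/2 - sqrt(2)*c/4 - 5/4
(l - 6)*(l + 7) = l^2 + l - 42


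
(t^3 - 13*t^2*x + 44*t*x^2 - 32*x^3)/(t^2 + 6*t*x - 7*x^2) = (t^2 - 12*t*x + 32*x^2)/(t + 7*x)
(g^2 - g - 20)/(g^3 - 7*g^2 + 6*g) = (g^2 - g - 20)/(g*(g^2 - 7*g + 6))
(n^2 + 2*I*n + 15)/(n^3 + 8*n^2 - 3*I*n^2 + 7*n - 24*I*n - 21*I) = (n + 5*I)/(n^2 + 8*n + 7)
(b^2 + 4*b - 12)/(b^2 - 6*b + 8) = (b + 6)/(b - 4)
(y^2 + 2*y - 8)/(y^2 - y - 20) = (y - 2)/(y - 5)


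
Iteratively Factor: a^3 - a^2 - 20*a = (a + 4)*(a^2 - 5*a) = (a - 5)*(a + 4)*(a)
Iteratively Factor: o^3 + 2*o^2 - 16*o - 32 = (o + 2)*(o^2 - 16) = (o + 2)*(o + 4)*(o - 4)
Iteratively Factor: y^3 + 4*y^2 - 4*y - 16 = (y + 2)*(y^2 + 2*y - 8) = (y + 2)*(y + 4)*(y - 2)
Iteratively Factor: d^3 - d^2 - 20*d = (d + 4)*(d^2 - 5*d) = (d - 5)*(d + 4)*(d)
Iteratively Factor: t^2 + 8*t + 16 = (t + 4)*(t + 4)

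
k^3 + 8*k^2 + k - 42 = (k - 2)*(k + 3)*(k + 7)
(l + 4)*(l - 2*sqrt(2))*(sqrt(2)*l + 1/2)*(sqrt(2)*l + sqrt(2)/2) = 2*l^4 - 7*sqrt(2)*l^3/2 + 9*l^3 - 63*sqrt(2)*l^2/4 + 2*l^2 - 7*sqrt(2)*l - 9*l - 4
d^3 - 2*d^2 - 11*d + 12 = (d - 4)*(d - 1)*(d + 3)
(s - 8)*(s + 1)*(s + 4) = s^3 - 3*s^2 - 36*s - 32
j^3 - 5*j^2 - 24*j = j*(j - 8)*(j + 3)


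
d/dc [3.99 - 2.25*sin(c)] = -2.25*cos(c)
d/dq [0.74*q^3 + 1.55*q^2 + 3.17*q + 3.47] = 2.22*q^2 + 3.1*q + 3.17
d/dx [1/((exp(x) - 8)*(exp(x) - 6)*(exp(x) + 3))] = (-(exp(x) - 8)*(exp(x) - 6) - (exp(x) - 8)*(exp(x) + 3) - (exp(x) - 6)*(exp(x) + 3))*exp(x)/((exp(x) - 8)^2*(exp(x) - 6)^2*(exp(x) + 3)^2)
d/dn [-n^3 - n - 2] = -3*n^2 - 1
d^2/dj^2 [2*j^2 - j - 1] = 4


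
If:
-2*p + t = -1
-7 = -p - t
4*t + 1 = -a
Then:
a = -55/3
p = 8/3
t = 13/3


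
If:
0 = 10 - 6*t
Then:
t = 5/3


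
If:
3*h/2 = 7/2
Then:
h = 7/3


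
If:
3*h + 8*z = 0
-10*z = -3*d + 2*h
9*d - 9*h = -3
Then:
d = -7/57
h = 4/19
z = -3/38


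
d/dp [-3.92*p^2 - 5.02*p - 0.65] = -7.84*p - 5.02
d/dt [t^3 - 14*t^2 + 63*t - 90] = 3*t^2 - 28*t + 63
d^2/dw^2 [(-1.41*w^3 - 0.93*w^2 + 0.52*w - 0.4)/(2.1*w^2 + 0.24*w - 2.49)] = (-9.38437199999998*w^3 - 34.706124*w^2 - 37.347966*w - 15.139962)/(9.261*w^6 + 3.1752*w^5 - 32.57982*w^4 - 7.515936*w^3 + 38.630358*w^2 + 4.464072*w - 15.438249)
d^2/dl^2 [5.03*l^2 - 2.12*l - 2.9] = 10.0600000000000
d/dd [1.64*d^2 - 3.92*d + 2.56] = 3.28*d - 3.92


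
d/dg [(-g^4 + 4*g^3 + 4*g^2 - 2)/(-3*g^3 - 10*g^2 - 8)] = g*(3*g^5 + 20*g^4 - 28*g^3 + 32*g^2 - 114*g - 104)/(9*g^6 + 60*g^5 + 100*g^4 + 48*g^3 + 160*g^2 + 64)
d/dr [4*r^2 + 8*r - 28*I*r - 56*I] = 8*r + 8 - 28*I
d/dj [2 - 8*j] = -8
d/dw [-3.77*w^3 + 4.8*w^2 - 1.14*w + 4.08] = -11.31*w^2 + 9.6*w - 1.14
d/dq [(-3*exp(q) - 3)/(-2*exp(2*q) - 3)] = 3*(-4*(exp(q) + 1)*exp(q) + 2*exp(2*q) + 3)*exp(q)/(2*exp(2*q) + 3)^2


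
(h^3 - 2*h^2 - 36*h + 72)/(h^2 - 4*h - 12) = (h^2 + 4*h - 12)/(h + 2)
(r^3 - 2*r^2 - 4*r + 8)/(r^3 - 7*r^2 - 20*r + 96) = (r^3 - 2*r^2 - 4*r + 8)/(r^3 - 7*r^2 - 20*r + 96)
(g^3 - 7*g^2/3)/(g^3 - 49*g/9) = 3*g/(3*g + 7)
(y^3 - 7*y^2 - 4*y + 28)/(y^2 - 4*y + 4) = (y^2 - 5*y - 14)/(y - 2)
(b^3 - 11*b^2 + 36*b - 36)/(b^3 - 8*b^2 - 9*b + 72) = (b^2 - 8*b + 12)/(b^2 - 5*b - 24)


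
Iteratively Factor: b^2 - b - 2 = (b + 1)*(b - 2)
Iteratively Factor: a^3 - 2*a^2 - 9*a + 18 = (a - 3)*(a^2 + a - 6) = (a - 3)*(a - 2)*(a + 3)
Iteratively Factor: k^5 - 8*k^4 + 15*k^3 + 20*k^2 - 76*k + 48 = (k - 3)*(k^4 - 5*k^3 + 20*k - 16) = (k - 3)*(k - 2)*(k^3 - 3*k^2 - 6*k + 8) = (k - 3)*(k - 2)*(k - 1)*(k^2 - 2*k - 8) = (k - 4)*(k - 3)*(k - 2)*(k - 1)*(k + 2)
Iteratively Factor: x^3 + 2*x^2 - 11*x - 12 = (x + 4)*(x^2 - 2*x - 3) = (x - 3)*(x + 4)*(x + 1)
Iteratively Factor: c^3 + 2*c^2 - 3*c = (c + 3)*(c^2 - c) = c*(c + 3)*(c - 1)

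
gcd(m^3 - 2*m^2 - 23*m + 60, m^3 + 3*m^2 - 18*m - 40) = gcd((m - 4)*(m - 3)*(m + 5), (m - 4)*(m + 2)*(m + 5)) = m^2 + m - 20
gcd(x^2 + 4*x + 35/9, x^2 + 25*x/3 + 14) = x + 7/3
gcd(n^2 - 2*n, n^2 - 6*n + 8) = n - 2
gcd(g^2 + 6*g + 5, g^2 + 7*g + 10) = g + 5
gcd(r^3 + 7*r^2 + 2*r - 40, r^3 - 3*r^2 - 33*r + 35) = r + 5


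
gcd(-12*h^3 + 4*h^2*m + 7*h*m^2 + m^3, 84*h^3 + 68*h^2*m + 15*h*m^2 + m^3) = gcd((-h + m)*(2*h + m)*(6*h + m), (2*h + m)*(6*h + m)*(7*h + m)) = 12*h^2 + 8*h*m + m^2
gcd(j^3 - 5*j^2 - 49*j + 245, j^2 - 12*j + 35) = j^2 - 12*j + 35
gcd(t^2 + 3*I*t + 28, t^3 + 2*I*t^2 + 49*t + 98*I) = t + 7*I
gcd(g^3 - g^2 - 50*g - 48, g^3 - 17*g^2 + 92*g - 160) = g - 8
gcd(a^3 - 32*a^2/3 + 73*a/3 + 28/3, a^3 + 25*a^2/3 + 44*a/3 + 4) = a + 1/3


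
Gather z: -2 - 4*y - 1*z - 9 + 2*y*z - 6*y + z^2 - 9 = -10*y + z^2 + z*(2*y - 1) - 20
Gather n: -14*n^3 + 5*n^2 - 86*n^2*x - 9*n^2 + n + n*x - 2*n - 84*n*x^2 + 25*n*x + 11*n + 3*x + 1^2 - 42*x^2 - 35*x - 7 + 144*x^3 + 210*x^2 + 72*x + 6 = -14*n^3 + n^2*(-86*x - 4) + n*(-84*x^2 + 26*x + 10) + 144*x^3 + 168*x^2 + 40*x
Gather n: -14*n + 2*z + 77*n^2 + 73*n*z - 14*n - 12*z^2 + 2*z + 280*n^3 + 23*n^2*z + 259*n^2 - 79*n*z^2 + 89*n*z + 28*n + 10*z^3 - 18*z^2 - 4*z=280*n^3 + n^2*(23*z + 336) + n*(-79*z^2 + 162*z) + 10*z^3 - 30*z^2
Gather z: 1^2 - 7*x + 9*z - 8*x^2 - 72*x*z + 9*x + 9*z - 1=-8*x^2 + 2*x + z*(18 - 72*x)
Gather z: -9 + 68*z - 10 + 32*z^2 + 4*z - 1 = 32*z^2 + 72*z - 20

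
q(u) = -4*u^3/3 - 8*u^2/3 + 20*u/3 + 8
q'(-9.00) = -269.33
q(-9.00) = 704.00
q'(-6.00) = -105.33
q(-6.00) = 160.00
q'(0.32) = 4.55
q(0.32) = 9.82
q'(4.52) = -99.16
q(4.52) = -139.47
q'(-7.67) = -187.74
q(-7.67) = 401.61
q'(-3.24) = -18.04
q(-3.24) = 3.76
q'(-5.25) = -75.58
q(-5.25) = 92.44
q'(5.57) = -147.14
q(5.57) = -268.01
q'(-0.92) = 8.19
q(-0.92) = 0.65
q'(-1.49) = 5.73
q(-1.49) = -3.44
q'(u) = -4*u^2 - 16*u/3 + 20/3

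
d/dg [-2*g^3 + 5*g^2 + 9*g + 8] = -6*g^2 + 10*g + 9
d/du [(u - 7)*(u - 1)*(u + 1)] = 3*u^2 - 14*u - 1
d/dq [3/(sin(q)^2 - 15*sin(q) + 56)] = 3*(15 - 2*sin(q))*cos(q)/(sin(q)^2 - 15*sin(q) + 56)^2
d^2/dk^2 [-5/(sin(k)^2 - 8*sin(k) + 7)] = 10*(2*sin(k)^3 - 10*sin(k)^2 + 5*sin(k) + 57)/((sin(k) - 7)^3*(sin(k) - 1)^2)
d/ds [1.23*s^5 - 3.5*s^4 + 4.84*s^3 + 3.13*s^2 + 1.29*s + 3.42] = 6.15*s^4 - 14.0*s^3 + 14.52*s^2 + 6.26*s + 1.29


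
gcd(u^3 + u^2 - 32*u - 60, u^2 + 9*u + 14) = u + 2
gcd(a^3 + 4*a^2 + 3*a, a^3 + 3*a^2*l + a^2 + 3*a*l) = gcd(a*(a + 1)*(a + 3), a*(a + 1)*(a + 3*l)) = a^2 + a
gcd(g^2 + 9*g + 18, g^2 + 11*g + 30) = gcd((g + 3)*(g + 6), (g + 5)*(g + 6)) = g + 6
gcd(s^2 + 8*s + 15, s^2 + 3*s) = s + 3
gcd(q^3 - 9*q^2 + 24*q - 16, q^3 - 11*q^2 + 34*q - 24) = q^2 - 5*q + 4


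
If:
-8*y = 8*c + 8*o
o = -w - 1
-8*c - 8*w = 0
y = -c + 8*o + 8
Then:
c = 1/9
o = -8/9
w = -1/9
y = 7/9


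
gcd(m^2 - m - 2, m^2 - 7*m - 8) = m + 1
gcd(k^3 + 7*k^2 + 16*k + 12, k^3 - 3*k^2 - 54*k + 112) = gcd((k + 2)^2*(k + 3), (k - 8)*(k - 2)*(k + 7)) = 1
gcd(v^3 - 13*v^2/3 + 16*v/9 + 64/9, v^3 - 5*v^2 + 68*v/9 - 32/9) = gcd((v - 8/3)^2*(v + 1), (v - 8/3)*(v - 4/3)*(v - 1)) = v - 8/3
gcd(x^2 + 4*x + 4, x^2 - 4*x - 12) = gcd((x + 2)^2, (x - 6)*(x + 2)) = x + 2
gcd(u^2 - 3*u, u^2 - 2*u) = u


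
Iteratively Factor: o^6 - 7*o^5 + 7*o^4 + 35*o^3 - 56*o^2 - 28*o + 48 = (o - 2)*(o^5 - 5*o^4 - 3*o^3 + 29*o^2 + 2*o - 24) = (o - 2)*(o - 1)*(o^4 - 4*o^3 - 7*o^2 + 22*o + 24) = (o - 4)*(o - 2)*(o - 1)*(o^3 - 7*o - 6) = (o - 4)*(o - 2)*(o - 1)*(o + 2)*(o^2 - 2*o - 3) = (o - 4)*(o - 3)*(o - 2)*(o - 1)*(o + 2)*(o + 1)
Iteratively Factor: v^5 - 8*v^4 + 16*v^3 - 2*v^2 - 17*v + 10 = (v - 2)*(v^4 - 6*v^3 + 4*v^2 + 6*v - 5) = (v - 5)*(v - 2)*(v^3 - v^2 - v + 1) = (v - 5)*(v - 2)*(v - 1)*(v^2 - 1) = (v - 5)*(v - 2)*(v - 1)^2*(v + 1)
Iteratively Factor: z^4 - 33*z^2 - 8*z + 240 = (z - 5)*(z^3 + 5*z^2 - 8*z - 48) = (z - 5)*(z - 3)*(z^2 + 8*z + 16) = (z - 5)*(z - 3)*(z + 4)*(z + 4)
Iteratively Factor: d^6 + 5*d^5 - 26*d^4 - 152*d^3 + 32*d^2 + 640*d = (d)*(d^5 + 5*d^4 - 26*d^3 - 152*d^2 + 32*d + 640) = d*(d - 5)*(d^4 + 10*d^3 + 24*d^2 - 32*d - 128) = d*(d - 5)*(d + 4)*(d^3 + 6*d^2 - 32) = d*(d - 5)*(d - 2)*(d + 4)*(d^2 + 8*d + 16) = d*(d - 5)*(d - 2)*(d + 4)^2*(d + 4)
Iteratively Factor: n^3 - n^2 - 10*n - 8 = (n - 4)*(n^2 + 3*n + 2) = (n - 4)*(n + 1)*(n + 2)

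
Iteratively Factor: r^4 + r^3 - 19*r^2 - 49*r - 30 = (r - 5)*(r^3 + 6*r^2 + 11*r + 6) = (r - 5)*(r + 3)*(r^2 + 3*r + 2) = (r - 5)*(r + 2)*(r + 3)*(r + 1)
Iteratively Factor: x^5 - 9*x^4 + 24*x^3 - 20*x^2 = (x - 2)*(x^4 - 7*x^3 + 10*x^2) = (x - 2)^2*(x^3 - 5*x^2) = x*(x - 2)^2*(x^2 - 5*x) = x*(x - 5)*(x - 2)^2*(x)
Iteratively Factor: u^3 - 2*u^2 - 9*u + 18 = (u + 3)*(u^2 - 5*u + 6) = (u - 2)*(u + 3)*(u - 3)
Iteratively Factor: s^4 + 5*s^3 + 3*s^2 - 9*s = (s + 3)*(s^3 + 2*s^2 - 3*s) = (s + 3)^2*(s^2 - s) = s*(s + 3)^2*(s - 1)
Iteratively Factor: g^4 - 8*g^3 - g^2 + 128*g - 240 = (g + 4)*(g^3 - 12*g^2 + 47*g - 60) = (g - 4)*(g + 4)*(g^2 - 8*g + 15) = (g - 4)*(g - 3)*(g + 4)*(g - 5)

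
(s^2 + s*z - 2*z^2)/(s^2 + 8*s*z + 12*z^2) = (s - z)/(s + 6*z)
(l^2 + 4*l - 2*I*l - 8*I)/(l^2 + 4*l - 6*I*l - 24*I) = (l - 2*I)/(l - 6*I)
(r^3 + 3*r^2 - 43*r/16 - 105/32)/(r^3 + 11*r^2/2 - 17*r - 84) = (r^2 - r/2 - 15/16)/(r^2 + 2*r - 24)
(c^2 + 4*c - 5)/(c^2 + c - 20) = (c - 1)/(c - 4)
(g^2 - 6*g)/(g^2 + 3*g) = (g - 6)/(g + 3)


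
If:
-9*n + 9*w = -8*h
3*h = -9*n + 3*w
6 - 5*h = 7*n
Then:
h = -108/29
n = 102/29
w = 198/29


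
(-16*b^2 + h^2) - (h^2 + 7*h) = -16*b^2 - 7*h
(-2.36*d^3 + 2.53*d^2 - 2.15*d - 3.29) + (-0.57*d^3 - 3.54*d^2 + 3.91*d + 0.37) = -2.93*d^3 - 1.01*d^2 + 1.76*d - 2.92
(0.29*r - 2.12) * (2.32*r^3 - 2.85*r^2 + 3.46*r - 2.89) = 0.6728*r^4 - 5.7449*r^3 + 7.0454*r^2 - 8.1733*r + 6.1268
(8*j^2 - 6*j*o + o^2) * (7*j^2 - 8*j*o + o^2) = 56*j^4 - 106*j^3*o + 63*j^2*o^2 - 14*j*o^3 + o^4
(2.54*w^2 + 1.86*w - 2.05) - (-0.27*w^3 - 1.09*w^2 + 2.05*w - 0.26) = 0.27*w^3 + 3.63*w^2 - 0.19*w - 1.79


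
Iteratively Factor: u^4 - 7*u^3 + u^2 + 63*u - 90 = (u + 3)*(u^3 - 10*u^2 + 31*u - 30) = (u - 3)*(u + 3)*(u^2 - 7*u + 10) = (u - 5)*(u - 3)*(u + 3)*(u - 2)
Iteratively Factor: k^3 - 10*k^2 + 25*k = (k)*(k^2 - 10*k + 25) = k*(k - 5)*(k - 5)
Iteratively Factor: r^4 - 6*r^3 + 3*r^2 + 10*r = (r + 1)*(r^3 - 7*r^2 + 10*r) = (r - 2)*(r + 1)*(r^2 - 5*r) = (r - 5)*(r - 2)*(r + 1)*(r)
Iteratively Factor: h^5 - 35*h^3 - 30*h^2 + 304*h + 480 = (h + 4)*(h^4 - 4*h^3 - 19*h^2 + 46*h + 120) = (h - 5)*(h + 4)*(h^3 + h^2 - 14*h - 24) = (h - 5)*(h + 2)*(h + 4)*(h^2 - h - 12) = (h - 5)*(h - 4)*(h + 2)*(h + 4)*(h + 3)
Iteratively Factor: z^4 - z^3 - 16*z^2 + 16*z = (z - 1)*(z^3 - 16*z) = (z - 4)*(z - 1)*(z^2 + 4*z) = z*(z - 4)*(z - 1)*(z + 4)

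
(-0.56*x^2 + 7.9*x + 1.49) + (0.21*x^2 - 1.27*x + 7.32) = -0.35*x^2 + 6.63*x + 8.81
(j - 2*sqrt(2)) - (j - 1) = 1 - 2*sqrt(2)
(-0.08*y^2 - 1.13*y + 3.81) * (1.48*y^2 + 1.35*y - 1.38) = -0.1184*y^4 - 1.7804*y^3 + 4.2237*y^2 + 6.7029*y - 5.2578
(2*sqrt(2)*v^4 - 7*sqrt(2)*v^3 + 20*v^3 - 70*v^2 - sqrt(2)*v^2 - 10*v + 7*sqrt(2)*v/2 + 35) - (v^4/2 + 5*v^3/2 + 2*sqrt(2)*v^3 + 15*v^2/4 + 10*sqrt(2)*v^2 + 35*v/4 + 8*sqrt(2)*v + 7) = -v^4/2 + 2*sqrt(2)*v^4 - 9*sqrt(2)*v^3 + 35*v^3/2 - 295*v^2/4 - 11*sqrt(2)*v^2 - 75*v/4 - 9*sqrt(2)*v/2 + 28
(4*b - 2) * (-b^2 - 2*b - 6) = -4*b^3 - 6*b^2 - 20*b + 12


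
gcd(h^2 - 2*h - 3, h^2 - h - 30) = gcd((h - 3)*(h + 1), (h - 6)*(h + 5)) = 1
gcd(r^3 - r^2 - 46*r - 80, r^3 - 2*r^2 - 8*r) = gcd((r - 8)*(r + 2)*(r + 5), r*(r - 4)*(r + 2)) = r + 2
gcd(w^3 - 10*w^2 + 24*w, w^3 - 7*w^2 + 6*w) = w^2 - 6*w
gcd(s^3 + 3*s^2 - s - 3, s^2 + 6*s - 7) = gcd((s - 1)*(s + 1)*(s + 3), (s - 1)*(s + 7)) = s - 1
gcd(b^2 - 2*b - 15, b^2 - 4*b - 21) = b + 3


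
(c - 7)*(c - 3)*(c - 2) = c^3 - 12*c^2 + 41*c - 42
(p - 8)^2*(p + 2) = p^3 - 14*p^2 + 32*p + 128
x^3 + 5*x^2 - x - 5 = (x - 1)*(x + 1)*(x + 5)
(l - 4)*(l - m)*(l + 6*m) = l^3 + 5*l^2*m - 4*l^2 - 6*l*m^2 - 20*l*m + 24*m^2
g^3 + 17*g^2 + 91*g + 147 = (g + 3)*(g + 7)^2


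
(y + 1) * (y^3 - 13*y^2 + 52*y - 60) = y^4 - 12*y^3 + 39*y^2 - 8*y - 60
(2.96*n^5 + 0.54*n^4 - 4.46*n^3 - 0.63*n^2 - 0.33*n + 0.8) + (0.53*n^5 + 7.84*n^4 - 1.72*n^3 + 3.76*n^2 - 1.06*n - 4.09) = 3.49*n^5 + 8.38*n^4 - 6.18*n^3 + 3.13*n^2 - 1.39*n - 3.29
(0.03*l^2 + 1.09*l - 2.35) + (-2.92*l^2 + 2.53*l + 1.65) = -2.89*l^2 + 3.62*l - 0.7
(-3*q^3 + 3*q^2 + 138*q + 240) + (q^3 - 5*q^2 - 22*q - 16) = -2*q^3 - 2*q^2 + 116*q + 224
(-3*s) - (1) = -3*s - 1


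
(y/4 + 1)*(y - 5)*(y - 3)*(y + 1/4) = y^4/4 - 15*y^3/16 - 9*y^2/2 + 223*y/16 + 15/4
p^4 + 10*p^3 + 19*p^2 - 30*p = p*(p - 1)*(p + 5)*(p + 6)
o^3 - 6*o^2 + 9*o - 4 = (o - 4)*(o - 1)^2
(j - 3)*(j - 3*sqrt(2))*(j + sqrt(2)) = j^3 - 3*j^2 - 2*sqrt(2)*j^2 - 6*j + 6*sqrt(2)*j + 18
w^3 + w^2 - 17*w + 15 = (w - 3)*(w - 1)*(w + 5)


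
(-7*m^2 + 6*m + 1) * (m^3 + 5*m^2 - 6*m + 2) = -7*m^5 - 29*m^4 + 73*m^3 - 45*m^2 + 6*m + 2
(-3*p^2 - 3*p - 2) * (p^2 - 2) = -3*p^4 - 3*p^3 + 4*p^2 + 6*p + 4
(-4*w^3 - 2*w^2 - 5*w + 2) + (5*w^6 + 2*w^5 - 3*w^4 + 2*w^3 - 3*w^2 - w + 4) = 5*w^6 + 2*w^5 - 3*w^4 - 2*w^3 - 5*w^2 - 6*w + 6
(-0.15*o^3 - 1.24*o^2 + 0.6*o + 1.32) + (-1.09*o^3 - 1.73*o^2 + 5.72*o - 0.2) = -1.24*o^3 - 2.97*o^2 + 6.32*o + 1.12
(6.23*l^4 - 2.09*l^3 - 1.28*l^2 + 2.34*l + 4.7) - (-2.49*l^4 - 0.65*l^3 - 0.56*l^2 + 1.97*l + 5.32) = 8.72*l^4 - 1.44*l^3 - 0.72*l^2 + 0.37*l - 0.62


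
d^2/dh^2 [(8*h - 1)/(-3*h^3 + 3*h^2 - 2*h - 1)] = 2*(-216*h^5 + 270*h^4 - 96*h^3 + 189*h^2 - 99*h + 23)/(27*h^9 - 81*h^8 + 135*h^7 - 108*h^6 + 36*h^5 + 27*h^4 - 19*h^3 + 3*h^2 + 6*h + 1)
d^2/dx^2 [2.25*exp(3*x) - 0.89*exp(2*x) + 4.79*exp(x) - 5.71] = (20.25*exp(2*x) - 3.56*exp(x) + 4.79)*exp(x)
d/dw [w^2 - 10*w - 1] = 2*w - 10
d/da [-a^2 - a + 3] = -2*a - 1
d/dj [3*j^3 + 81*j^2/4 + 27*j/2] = 9*j^2 + 81*j/2 + 27/2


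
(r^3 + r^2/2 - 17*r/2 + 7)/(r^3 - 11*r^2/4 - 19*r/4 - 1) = 2*(-2*r^3 - r^2 + 17*r - 14)/(-4*r^3 + 11*r^2 + 19*r + 4)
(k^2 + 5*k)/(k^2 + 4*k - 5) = k/(k - 1)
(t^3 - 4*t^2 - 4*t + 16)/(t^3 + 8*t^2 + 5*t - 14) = (t^2 - 6*t + 8)/(t^2 + 6*t - 7)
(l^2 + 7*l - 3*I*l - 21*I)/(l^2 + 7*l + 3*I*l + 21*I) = (l - 3*I)/(l + 3*I)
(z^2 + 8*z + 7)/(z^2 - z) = (z^2 + 8*z + 7)/(z*(z - 1))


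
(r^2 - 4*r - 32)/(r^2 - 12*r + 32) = (r + 4)/(r - 4)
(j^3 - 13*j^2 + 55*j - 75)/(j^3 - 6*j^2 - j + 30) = (j - 5)/(j + 2)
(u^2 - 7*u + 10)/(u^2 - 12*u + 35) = (u - 2)/(u - 7)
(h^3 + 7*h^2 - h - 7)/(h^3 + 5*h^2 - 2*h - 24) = (h^3 + 7*h^2 - h - 7)/(h^3 + 5*h^2 - 2*h - 24)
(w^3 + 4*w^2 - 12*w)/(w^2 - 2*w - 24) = w*(-w^2 - 4*w + 12)/(-w^2 + 2*w + 24)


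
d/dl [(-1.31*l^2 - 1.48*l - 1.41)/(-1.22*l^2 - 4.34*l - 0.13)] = (3.8798*l^2 - 3.0998*l - 5.927)/(1.4884*l^4 + 10.5896*l^3 + 19.1528*l^2 + 1.1284*l + 0.0169)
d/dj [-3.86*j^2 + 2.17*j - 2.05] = 2.17 - 7.72*j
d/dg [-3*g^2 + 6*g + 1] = 6 - 6*g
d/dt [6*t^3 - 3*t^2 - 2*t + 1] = 18*t^2 - 6*t - 2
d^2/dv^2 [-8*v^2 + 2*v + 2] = -16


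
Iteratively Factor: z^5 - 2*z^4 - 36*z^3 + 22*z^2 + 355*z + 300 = (z + 3)*(z^4 - 5*z^3 - 21*z^2 + 85*z + 100) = (z + 3)*(z + 4)*(z^3 - 9*z^2 + 15*z + 25) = (z - 5)*(z + 3)*(z + 4)*(z^2 - 4*z - 5) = (z - 5)^2*(z + 3)*(z + 4)*(z + 1)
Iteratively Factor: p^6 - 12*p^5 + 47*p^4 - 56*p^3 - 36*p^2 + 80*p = (p - 4)*(p^5 - 8*p^4 + 15*p^3 + 4*p^2 - 20*p) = (p - 4)*(p + 1)*(p^4 - 9*p^3 + 24*p^2 - 20*p) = (p - 4)*(p - 2)*(p + 1)*(p^3 - 7*p^2 + 10*p) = (p - 5)*(p - 4)*(p - 2)*(p + 1)*(p^2 - 2*p) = p*(p - 5)*(p - 4)*(p - 2)*(p + 1)*(p - 2)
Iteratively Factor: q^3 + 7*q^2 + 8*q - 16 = (q - 1)*(q^2 + 8*q + 16) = (q - 1)*(q + 4)*(q + 4)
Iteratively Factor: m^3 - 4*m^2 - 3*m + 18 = (m + 2)*(m^2 - 6*m + 9) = (m - 3)*(m + 2)*(m - 3)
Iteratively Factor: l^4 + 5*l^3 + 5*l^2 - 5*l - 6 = (l + 2)*(l^3 + 3*l^2 - l - 3) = (l + 1)*(l + 2)*(l^2 + 2*l - 3) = (l - 1)*(l + 1)*(l + 2)*(l + 3)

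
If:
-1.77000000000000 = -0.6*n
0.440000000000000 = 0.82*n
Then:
No Solution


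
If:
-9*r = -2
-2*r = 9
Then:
No Solution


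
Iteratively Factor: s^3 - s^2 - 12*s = (s - 4)*(s^2 + 3*s) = (s - 4)*(s + 3)*(s)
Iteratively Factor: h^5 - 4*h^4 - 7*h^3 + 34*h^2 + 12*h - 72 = (h + 2)*(h^4 - 6*h^3 + 5*h^2 + 24*h - 36) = (h + 2)^2*(h^3 - 8*h^2 + 21*h - 18) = (h - 3)*(h + 2)^2*(h^2 - 5*h + 6) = (h - 3)*(h - 2)*(h + 2)^2*(h - 3)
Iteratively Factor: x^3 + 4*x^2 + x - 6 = (x - 1)*(x^2 + 5*x + 6) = (x - 1)*(x + 2)*(x + 3)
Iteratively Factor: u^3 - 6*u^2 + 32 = (u - 4)*(u^2 - 2*u - 8) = (u - 4)^2*(u + 2)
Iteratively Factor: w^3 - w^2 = (w)*(w^2 - w) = w*(w - 1)*(w)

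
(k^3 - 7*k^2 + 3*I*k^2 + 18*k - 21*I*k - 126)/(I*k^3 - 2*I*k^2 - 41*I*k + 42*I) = (-I*k^2 + 3*k - 18*I)/(k^2 + 5*k - 6)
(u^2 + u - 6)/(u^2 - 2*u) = (u + 3)/u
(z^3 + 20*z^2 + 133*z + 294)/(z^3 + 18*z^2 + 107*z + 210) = (z + 7)/(z + 5)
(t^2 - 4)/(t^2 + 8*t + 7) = (t^2 - 4)/(t^2 + 8*t + 7)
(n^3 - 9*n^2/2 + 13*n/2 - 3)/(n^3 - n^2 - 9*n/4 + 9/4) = 2*(n - 2)/(2*n + 3)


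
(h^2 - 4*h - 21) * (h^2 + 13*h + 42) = h^4 + 9*h^3 - 31*h^2 - 441*h - 882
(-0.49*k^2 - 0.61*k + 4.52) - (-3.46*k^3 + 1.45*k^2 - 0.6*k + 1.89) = 3.46*k^3 - 1.94*k^2 - 0.01*k + 2.63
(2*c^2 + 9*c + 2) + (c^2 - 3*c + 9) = 3*c^2 + 6*c + 11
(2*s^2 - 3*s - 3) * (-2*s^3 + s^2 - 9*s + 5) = -4*s^5 + 8*s^4 - 15*s^3 + 34*s^2 + 12*s - 15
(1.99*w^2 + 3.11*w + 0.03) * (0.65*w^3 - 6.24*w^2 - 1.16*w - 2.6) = 1.2935*w^5 - 10.3961*w^4 - 21.6953*w^3 - 8.9688*w^2 - 8.1208*w - 0.078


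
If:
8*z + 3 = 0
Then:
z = -3/8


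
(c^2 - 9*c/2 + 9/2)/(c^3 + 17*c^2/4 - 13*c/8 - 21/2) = 4*(c - 3)/(4*c^2 + 23*c + 28)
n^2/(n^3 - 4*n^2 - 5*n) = n/(n^2 - 4*n - 5)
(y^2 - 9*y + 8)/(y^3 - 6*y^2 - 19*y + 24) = 1/(y + 3)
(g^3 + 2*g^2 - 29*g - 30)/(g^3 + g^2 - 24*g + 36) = (g^2 - 4*g - 5)/(g^2 - 5*g + 6)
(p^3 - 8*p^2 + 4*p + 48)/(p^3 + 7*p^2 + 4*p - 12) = (p^2 - 10*p + 24)/(p^2 + 5*p - 6)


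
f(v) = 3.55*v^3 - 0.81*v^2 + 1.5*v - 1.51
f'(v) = 10.65*v^2 - 1.62*v + 1.5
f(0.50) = -0.52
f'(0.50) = 3.35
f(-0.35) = -2.29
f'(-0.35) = 3.37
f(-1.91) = -32.07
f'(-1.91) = 43.45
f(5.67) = 628.06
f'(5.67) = 334.70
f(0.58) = -0.22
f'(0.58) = 4.14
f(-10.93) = -4750.09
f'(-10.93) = 1291.51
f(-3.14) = -124.11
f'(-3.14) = 111.59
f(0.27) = -1.09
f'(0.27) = 1.84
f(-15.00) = -12187.51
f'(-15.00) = 2422.05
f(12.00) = 6034.25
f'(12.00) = 1515.66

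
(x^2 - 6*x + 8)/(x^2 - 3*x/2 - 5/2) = 2*(-x^2 + 6*x - 8)/(-2*x^2 + 3*x + 5)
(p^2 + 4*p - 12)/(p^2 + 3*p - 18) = (p - 2)/(p - 3)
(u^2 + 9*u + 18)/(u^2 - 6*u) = (u^2 + 9*u + 18)/(u*(u - 6))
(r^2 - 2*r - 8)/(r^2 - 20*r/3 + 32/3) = 3*(r + 2)/(3*r - 8)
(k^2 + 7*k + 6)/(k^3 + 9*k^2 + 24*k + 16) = (k + 6)/(k^2 + 8*k + 16)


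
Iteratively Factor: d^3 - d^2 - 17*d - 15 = (d - 5)*(d^2 + 4*d + 3) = (d - 5)*(d + 3)*(d + 1)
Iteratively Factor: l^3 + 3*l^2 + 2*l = (l + 1)*(l^2 + 2*l) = (l + 1)*(l + 2)*(l)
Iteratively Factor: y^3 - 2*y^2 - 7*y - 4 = (y + 1)*(y^2 - 3*y - 4) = (y - 4)*(y + 1)*(y + 1)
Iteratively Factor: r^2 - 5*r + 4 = (r - 1)*(r - 4)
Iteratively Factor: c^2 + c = (c)*(c + 1)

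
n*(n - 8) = n^2 - 8*n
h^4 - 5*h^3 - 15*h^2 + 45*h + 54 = (h - 6)*(h - 3)*(h + 1)*(h + 3)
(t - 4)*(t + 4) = t^2 - 16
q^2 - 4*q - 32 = (q - 8)*(q + 4)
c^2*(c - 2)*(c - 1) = c^4 - 3*c^3 + 2*c^2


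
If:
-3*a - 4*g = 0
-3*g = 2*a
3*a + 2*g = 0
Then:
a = 0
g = 0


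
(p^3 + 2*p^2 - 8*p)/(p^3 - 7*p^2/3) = 3*(p^2 + 2*p - 8)/(p*(3*p - 7))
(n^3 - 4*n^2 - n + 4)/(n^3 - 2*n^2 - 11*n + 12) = (n + 1)/(n + 3)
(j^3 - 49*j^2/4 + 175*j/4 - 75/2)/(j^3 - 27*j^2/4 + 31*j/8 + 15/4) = 2*(j - 5)/(2*j + 1)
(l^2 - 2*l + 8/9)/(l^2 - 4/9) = (3*l - 4)/(3*l + 2)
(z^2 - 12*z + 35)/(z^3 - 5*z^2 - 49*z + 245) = 1/(z + 7)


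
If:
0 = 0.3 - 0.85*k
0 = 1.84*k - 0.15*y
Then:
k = 0.35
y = 4.33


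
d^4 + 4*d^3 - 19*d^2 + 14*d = d*(d - 2)*(d - 1)*(d + 7)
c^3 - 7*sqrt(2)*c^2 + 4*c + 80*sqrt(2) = (c - 5*sqrt(2))*(c - 4*sqrt(2))*(c + 2*sqrt(2))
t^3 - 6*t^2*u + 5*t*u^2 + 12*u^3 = (t - 4*u)*(t - 3*u)*(t + u)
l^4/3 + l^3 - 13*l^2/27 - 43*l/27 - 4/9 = (l/3 + 1)*(l - 4/3)*(l + 1/3)*(l + 1)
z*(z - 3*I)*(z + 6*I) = z^3 + 3*I*z^2 + 18*z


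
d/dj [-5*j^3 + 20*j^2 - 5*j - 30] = -15*j^2 + 40*j - 5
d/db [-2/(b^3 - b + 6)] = 2*(3*b^2 - 1)/(b^3 - b + 6)^2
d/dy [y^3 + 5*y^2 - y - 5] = 3*y^2 + 10*y - 1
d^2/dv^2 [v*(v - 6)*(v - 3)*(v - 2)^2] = 20*v^3 - 156*v^2 + 348*v - 216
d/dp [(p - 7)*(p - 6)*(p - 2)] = 3*p^2 - 30*p + 68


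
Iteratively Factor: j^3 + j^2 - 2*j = (j - 1)*(j^2 + 2*j) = j*(j - 1)*(j + 2)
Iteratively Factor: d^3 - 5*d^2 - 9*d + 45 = (d + 3)*(d^2 - 8*d + 15) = (d - 3)*(d + 3)*(d - 5)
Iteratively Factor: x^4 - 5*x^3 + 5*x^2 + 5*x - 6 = (x - 3)*(x^3 - 2*x^2 - x + 2) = (x - 3)*(x - 1)*(x^2 - x - 2) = (x - 3)*(x - 1)*(x + 1)*(x - 2)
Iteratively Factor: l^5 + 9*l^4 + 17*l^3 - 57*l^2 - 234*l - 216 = (l + 2)*(l^4 + 7*l^3 + 3*l^2 - 63*l - 108) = (l + 2)*(l + 4)*(l^3 + 3*l^2 - 9*l - 27) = (l - 3)*(l + 2)*(l + 4)*(l^2 + 6*l + 9) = (l - 3)*(l + 2)*(l + 3)*(l + 4)*(l + 3)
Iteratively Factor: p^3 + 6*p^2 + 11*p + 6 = (p + 3)*(p^2 + 3*p + 2) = (p + 1)*(p + 3)*(p + 2)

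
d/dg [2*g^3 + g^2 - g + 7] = 6*g^2 + 2*g - 1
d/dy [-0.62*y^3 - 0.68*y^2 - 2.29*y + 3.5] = -1.86*y^2 - 1.36*y - 2.29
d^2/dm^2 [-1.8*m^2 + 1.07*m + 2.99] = -3.60000000000000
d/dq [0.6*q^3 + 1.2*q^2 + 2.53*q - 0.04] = 1.8*q^2 + 2.4*q + 2.53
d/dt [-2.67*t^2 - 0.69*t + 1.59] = -5.34*t - 0.69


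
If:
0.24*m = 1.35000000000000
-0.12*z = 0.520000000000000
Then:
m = 5.62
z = -4.33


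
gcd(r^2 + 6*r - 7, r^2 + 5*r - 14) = r + 7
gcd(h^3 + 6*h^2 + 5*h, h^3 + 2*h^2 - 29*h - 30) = h + 1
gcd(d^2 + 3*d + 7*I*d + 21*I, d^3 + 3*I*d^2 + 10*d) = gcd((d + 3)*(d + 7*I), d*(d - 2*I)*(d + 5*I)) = 1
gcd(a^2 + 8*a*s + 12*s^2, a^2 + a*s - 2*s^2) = a + 2*s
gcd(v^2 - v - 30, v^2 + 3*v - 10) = v + 5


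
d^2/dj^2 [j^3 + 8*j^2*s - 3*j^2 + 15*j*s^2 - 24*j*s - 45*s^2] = 6*j + 16*s - 6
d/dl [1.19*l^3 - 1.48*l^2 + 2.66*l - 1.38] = 3.57*l^2 - 2.96*l + 2.66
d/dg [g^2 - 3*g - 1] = 2*g - 3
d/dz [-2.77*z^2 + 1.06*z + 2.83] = 1.06 - 5.54*z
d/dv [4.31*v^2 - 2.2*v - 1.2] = 8.62*v - 2.2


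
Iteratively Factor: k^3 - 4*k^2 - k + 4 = (k - 4)*(k^2 - 1) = (k - 4)*(k + 1)*(k - 1)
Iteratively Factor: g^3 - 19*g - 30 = (g + 2)*(g^2 - 2*g - 15) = (g - 5)*(g + 2)*(g + 3)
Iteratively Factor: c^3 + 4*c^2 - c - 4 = (c + 4)*(c^2 - 1) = (c + 1)*(c + 4)*(c - 1)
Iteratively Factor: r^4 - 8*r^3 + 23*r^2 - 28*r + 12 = (r - 1)*(r^3 - 7*r^2 + 16*r - 12) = (r - 3)*(r - 1)*(r^2 - 4*r + 4) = (r - 3)*(r - 2)*(r - 1)*(r - 2)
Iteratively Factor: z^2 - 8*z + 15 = (z - 5)*(z - 3)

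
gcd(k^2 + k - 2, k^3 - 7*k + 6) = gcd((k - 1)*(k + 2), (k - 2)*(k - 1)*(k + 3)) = k - 1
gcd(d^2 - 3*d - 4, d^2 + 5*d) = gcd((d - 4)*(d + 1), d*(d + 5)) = 1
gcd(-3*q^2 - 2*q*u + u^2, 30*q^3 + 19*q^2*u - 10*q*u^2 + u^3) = q + u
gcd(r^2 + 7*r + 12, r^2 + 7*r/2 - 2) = r + 4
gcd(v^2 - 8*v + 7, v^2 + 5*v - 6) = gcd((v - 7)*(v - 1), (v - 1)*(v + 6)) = v - 1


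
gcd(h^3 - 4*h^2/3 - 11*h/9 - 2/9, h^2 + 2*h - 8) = h - 2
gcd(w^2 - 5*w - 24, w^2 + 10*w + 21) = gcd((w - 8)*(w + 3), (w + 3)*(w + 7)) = w + 3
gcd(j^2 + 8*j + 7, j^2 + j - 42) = j + 7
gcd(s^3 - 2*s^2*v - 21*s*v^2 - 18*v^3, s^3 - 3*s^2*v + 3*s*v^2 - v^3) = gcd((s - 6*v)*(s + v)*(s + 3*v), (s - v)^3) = 1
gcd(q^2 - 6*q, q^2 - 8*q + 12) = q - 6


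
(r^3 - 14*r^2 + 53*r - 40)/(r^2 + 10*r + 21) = (r^3 - 14*r^2 + 53*r - 40)/(r^2 + 10*r + 21)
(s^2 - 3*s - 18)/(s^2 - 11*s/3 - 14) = 3*(s + 3)/(3*s + 7)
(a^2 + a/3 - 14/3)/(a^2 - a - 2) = (a + 7/3)/(a + 1)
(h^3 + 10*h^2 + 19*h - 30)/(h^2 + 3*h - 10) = (h^2 + 5*h - 6)/(h - 2)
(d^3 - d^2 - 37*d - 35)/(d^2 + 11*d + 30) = (d^2 - 6*d - 7)/(d + 6)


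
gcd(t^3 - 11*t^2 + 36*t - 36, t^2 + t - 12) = t - 3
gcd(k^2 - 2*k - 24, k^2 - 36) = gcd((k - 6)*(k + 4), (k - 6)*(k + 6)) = k - 6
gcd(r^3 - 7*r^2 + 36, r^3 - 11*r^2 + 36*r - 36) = r^2 - 9*r + 18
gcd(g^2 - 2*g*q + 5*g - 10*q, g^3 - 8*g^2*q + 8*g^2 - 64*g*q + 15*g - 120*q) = g + 5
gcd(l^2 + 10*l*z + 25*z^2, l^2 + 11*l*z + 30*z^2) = l + 5*z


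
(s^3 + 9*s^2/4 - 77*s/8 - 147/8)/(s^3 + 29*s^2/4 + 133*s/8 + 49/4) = (s - 3)/(s + 2)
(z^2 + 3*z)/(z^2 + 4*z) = (z + 3)/(z + 4)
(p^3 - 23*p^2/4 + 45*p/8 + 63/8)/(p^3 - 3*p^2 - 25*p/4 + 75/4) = (8*p^2 - 22*p - 21)/(2*(4*p^2 - 25))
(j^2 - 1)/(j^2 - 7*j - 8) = (j - 1)/(j - 8)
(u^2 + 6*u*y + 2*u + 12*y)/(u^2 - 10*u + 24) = (u^2 + 6*u*y + 2*u + 12*y)/(u^2 - 10*u + 24)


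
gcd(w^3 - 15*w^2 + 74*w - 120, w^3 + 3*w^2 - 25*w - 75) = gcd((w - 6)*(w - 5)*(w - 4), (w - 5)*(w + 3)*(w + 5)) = w - 5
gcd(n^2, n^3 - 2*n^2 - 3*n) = n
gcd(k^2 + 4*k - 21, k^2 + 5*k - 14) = k + 7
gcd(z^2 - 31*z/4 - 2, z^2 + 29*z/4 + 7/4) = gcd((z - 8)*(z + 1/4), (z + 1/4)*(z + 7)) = z + 1/4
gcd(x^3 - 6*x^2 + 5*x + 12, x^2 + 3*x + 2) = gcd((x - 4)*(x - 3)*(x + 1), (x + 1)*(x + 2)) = x + 1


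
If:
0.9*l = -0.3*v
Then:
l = -0.333333333333333*v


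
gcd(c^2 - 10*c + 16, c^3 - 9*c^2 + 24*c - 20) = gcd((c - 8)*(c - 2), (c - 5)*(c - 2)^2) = c - 2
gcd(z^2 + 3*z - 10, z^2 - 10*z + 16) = z - 2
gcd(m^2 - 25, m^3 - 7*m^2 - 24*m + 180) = m + 5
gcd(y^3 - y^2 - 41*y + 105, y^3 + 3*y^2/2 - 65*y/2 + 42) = y + 7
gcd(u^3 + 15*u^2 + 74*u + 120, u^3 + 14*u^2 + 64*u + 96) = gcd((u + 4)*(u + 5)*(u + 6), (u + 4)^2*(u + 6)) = u^2 + 10*u + 24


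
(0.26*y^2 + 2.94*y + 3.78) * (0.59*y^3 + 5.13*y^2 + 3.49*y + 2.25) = 0.1534*y^5 + 3.0684*y^4 + 18.2198*y^3 + 30.237*y^2 + 19.8072*y + 8.505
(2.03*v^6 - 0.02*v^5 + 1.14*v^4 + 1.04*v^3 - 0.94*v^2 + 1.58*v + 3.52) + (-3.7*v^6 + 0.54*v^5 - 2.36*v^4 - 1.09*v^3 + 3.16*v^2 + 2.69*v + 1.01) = -1.67*v^6 + 0.52*v^5 - 1.22*v^4 - 0.05*v^3 + 2.22*v^2 + 4.27*v + 4.53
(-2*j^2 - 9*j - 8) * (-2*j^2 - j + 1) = 4*j^4 + 20*j^3 + 23*j^2 - j - 8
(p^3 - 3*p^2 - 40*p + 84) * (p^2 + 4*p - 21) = p^5 + p^4 - 73*p^3 - 13*p^2 + 1176*p - 1764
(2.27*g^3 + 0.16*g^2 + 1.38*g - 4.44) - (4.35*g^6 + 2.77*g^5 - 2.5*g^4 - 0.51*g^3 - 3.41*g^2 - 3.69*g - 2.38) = -4.35*g^6 - 2.77*g^5 + 2.5*g^4 + 2.78*g^3 + 3.57*g^2 + 5.07*g - 2.06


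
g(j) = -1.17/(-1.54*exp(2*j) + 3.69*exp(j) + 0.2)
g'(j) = -1.17*(3.08*exp(2*j) - 3.69*exp(j))/(-1.54*exp(2*j) + 3.69*exp(j) + 0.2)^2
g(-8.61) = -5.83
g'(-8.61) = 0.02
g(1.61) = 0.06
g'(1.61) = -0.17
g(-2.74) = -2.71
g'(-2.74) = 1.41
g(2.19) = 0.01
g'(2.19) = -0.03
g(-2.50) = -2.38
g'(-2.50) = 1.36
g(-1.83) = -1.56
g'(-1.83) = 1.06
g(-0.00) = -0.50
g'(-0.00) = 0.13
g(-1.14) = -0.96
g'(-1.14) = 0.68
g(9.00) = 0.00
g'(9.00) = 0.00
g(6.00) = 0.00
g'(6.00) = 0.00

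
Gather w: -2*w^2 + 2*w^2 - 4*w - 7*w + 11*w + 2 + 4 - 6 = 0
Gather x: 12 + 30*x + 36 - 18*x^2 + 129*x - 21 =-18*x^2 + 159*x + 27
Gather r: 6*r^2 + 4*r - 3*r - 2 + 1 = 6*r^2 + r - 1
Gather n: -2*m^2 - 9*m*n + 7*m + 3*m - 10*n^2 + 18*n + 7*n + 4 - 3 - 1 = -2*m^2 + 10*m - 10*n^2 + n*(25 - 9*m)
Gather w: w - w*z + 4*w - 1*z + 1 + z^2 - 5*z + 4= w*(5 - z) + z^2 - 6*z + 5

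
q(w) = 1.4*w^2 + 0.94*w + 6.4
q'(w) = 2.8*w + 0.94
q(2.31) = 16.04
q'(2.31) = 7.41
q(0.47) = 7.15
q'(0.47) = 2.26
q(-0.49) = 6.28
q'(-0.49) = -0.43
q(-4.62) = 31.94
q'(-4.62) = -12.00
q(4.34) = 36.85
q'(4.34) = 13.09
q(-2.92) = 15.59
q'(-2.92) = -7.24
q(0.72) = 7.80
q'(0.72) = 2.96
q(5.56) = 54.91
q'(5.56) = 16.51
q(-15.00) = 307.30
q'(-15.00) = -41.06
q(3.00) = 21.82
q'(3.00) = 9.34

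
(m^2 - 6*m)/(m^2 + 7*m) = (m - 6)/(m + 7)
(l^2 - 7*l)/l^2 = (l - 7)/l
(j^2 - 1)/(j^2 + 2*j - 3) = (j + 1)/(j + 3)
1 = 1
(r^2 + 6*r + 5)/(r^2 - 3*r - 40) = (r + 1)/(r - 8)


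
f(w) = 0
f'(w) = 0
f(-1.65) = 0.00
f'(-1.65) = 0.00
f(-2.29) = 0.00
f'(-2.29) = 0.00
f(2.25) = 0.00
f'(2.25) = 0.00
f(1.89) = 0.00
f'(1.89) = 0.00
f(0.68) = 0.00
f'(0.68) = 0.00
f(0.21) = 0.00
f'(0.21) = 0.00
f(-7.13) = 0.00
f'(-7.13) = 0.00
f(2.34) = 0.00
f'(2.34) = 0.00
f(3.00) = 0.00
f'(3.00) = 0.00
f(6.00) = 0.00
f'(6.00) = 0.00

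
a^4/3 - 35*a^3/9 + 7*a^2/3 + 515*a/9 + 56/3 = (a/3 + 1)*(a - 8)*(a - 7)*(a + 1/3)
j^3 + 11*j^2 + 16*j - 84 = (j - 2)*(j + 6)*(j + 7)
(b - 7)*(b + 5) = b^2 - 2*b - 35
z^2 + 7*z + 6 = (z + 1)*(z + 6)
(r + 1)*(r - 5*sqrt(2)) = r^2 - 5*sqrt(2)*r + r - 5*sqrt(2)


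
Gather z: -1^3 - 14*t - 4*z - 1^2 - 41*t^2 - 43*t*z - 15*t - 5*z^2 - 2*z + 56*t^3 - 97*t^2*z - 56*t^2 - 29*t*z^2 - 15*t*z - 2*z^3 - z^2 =56*t^3 - 97*t^2 - 29*t - 2*z^3 + z^2*(-29*t - 6) + z*(-97*t^2 - 58*t - 6) - 2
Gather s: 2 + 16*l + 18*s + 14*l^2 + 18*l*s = 14*l^2 + 16*l + s*(18*l + 18) + 2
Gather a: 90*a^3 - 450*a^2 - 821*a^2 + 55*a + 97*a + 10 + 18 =90*a^3 - 1271*a^2 + 152*a + 28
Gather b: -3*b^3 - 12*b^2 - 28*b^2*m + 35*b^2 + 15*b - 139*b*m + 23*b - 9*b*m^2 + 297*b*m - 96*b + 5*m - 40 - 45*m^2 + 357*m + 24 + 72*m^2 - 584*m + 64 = -3*b^3 + b^2*(23 - 28*m) + b*(-9*m^2 + 158*m - 58) + 27*m^2 - 222*m + 48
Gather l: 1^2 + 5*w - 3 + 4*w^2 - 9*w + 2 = 4*w^2 - 4*w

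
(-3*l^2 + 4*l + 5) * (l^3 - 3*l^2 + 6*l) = -3*l^5 + 13*l^4 - 25*l^3 + 9*l^2 + 30*l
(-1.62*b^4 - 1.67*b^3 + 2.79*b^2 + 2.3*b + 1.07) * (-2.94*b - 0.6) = 4.7628*b^5 + 5.8818*b^4 - 7.2006*b^3 - 8.436*b^2 - 4.5258*b - 0.642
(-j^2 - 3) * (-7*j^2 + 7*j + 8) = 7*j^4 - 7*j^3 + 13*j^2 - 21*j - 24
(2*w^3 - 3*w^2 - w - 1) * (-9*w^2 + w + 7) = -18*w^5 + 29*w^4 + 20*w^3 - 13*w^2 - 8*w - 7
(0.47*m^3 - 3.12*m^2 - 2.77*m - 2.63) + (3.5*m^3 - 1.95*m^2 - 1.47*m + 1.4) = 3.97*m^3 - 5.07*m^2 - 4.24*m - 1.23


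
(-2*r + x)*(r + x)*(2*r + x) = -4*r^3 - 4*r^2*x + r*x^2 + x^3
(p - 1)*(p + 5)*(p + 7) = p^3 + 11*p^2 + 23*p - 35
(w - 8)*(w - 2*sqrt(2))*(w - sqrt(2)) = w^3 - 8*w^2 - 3*sqrt(2)*w^2 + 4*w + 24*sqrt(2)*w - 32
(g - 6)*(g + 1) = g^2 - 5*g - 6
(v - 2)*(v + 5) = v^2 + 3*v - 10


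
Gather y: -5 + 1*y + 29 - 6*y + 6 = 30 - 5*y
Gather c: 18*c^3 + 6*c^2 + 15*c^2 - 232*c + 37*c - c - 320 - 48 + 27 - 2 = 18*c^3 + 21*c^2 - 196*c - 343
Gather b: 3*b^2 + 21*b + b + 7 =3*b^2 + 22*b + 7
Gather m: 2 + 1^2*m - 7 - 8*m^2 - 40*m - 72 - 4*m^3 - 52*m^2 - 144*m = -4*m^3 - 60*m^2 - 183*m - 77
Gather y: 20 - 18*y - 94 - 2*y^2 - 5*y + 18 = -2*y^2 - 23*y - 56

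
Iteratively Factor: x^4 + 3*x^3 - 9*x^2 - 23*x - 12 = (x + 1)*(x^3 + 2*x^2 - 11*x - 12) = (x - 3)*(x + 1)*(x^2 + 5*x + 4) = (x - 3)*(x + 1)^2*(x + 4)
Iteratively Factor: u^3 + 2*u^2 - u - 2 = (u - 1)*(u^2 + 3*u + 2) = (u - 1)*(u + 2)*(u + 1)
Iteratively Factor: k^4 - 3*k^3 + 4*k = (k - 2)*(k^3 - k^2 - 2*k) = k*(k - 2)*(k^2 - k - 2) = k*(k - 2)*(k + 1)*(k - 2)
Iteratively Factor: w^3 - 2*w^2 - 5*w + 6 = (w - 3)*(w^2 + w - 2) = (w - 3)*(w + 2)*(w - 1)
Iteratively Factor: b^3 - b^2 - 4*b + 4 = (b - 1)*(b^2 - 4) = (b - 2)*(b - 1)*(b + 2)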